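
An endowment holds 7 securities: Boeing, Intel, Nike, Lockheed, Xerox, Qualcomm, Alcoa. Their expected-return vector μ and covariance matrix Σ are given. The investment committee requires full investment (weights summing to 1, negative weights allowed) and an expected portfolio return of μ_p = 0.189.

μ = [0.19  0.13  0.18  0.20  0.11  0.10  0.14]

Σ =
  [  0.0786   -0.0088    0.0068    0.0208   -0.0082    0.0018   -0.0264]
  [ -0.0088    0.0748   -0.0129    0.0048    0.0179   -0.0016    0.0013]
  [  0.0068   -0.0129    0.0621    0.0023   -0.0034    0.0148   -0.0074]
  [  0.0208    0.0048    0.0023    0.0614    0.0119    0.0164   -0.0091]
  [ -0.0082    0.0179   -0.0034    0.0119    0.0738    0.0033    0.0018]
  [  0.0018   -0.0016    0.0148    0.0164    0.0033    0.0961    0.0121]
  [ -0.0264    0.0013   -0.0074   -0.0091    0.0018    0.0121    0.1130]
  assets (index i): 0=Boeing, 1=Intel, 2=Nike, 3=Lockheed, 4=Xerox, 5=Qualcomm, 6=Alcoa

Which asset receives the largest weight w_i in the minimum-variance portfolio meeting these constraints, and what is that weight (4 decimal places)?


Lockheed (0.3358)

p=Σ⁻¹μ = [2.6355  2.2001  3.3491  2.2559  0.9942  -0.1884  2.2347]
q=Σ⁻¹𝟙 = [16.4442  15.2624  18.4363  7.6847  10.7673  4.1026  13.7312]
a=μᵀp=2.244142  b=𝟙ᵀp=13.480989  c=𝟙ᵀq=86.428534  D=ac−b²=12.220826
λ₁=(c·0.189−b)/D = (86.428534·0.189−13.480989)/12.220826 = 0.233536
λ₂=(a−b·0.189)/D = (2.244142−13.480989·0.189)/12.220826 = -0.024856
w* = 0.233536·p + -0.024856·q:
  w_0 = 0.233536·2.6355 + -0.024856·16.4442 = 0.2067  (Boeing)
  w_1 = 0.233536·2.2001 + -0.024856·15.2624 = 0.1344  (Intel)
  w_2 = 0.233536·3.3491 + -0.024856·18.4363 = 0.3239  (Nike)
  w_3 = 0.233536·2.2559 + -0.024856·7.6847 = 0.3358  (Lockheed)
  w_4 = 0.233536·0.9942 + -0.024856·10.7673 = -0.0355  (Xerox)
  w_5 = 0.233536·-0.1884 + -0.024856·4.1026 = -0.1460  (Qualcomm)
  w_6 = 0.233536·2.2347 + -0.024856·13.7312 = 0.1806  (Alcoa)
Σw_i=1.0000  μᵀw=0.1890
σ²=wᵀΣw=λ₁·μ_p+λ₂ = 0.233536·0.189 + -0.024856 = 0.019282 ≈ 0.0193


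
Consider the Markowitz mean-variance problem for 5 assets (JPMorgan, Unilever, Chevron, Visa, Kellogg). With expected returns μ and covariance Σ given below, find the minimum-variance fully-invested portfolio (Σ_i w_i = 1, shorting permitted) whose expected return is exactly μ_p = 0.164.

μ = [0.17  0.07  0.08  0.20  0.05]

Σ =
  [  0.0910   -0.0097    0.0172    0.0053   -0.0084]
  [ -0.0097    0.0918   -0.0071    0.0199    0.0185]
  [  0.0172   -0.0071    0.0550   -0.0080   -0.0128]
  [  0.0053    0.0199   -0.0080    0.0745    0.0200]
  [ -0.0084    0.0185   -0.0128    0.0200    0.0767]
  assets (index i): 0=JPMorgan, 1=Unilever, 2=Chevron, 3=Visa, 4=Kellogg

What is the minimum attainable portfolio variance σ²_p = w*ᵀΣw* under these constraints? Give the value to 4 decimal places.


0.0296

x=Σ⁻¹μ = [1.5142  0.4255  1.4751  2.5414  0.2986]
y=Σ⁻¹𝟙 = [8.6210  8.8161  20.9803  9.2311  12.9497]
a=μᵀx=0.928425  b=𝟙ᵀx=6.254822  c=𝟙ᵀy=60.598211  D=ac−b²=17.138074
λ₁=(c·0.164−b)/D = (60.598211·0.164−6.254822)/17.138074 = 0.214918
λ₂=(a−b·0.164)/D = (0.928425−6.254822·0.164)/17.138074 = -0.005681
w* = 0.214918·x + -0.005681·y:
  w_0 = 0.214918·1.5142 + -0.005681·8.6210 = 0.2765  (JPMorgan)
  w_1 = 0.214918·0.4255 + -0.005681·8.8161 = 0.0414  (Unilever)
  w_2 = 0.214918·1.4751 + -0.005681·20.9803 = 0.1978  (Chevron)
  w_3 = 0.214918·2.5414 + -0.005681·9.2311 = 0.4938  (Visa)
  w_4 = 0.214918·0.2986 + -0.005681·12.9497 = -0.0094  (Kellogg)
Σw_i=1.0000  μᵀw=0.1640
σ²=wᵀΣw=λ₁·μ_p+λ₂ = 0.214918·0.164 + -0.005681 = 0.029565 ≈ 0.0296


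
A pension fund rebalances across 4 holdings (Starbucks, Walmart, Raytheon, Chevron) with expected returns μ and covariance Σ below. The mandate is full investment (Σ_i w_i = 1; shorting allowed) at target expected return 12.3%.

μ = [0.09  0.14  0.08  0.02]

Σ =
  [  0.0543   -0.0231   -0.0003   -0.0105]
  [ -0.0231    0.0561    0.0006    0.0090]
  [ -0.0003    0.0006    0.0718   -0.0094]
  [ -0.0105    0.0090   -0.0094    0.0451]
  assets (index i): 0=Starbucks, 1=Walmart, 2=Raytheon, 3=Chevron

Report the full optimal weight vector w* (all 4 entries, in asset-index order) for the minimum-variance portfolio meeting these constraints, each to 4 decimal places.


0.4186  0.5620  0.1043  -0.0849

u=Σ⁻¹μ = [3.4093  3.7689  1.1930  0.7337]
v=Σ⁻¹𝟙 = [35.8868  27.8188  17.5951  28.6438]
a=μᵀu=0.944595  b=𝟙ᵀu=9.104921  c=𝟙ᵀv=109.944449  D=ac−b²=20.953426
λ₁=(c·0.123−b)/D = (109.944449·0.123−9.104921)/20.953426 = 0.210860
λ₂=(a−b·0.123)/D = (0.944595−9.104921·0.123)/20.953426 = -0.008367
w* = 0.210860·u + -0.008367·v:
  w_0 = 0.210860·3.4093 + -0.008367·35.8868 = 0.4186  (Starbucks)
  w_1 = 0.210860·3.7689 + -0.008367·27.8188 = 0.5620  (Walmart)
  w_2 = 0.210860·1.1930 + -0.008367·17.5951 = 0.1043  (Raytheon)
  w_3 = 0.210860·0.7337 + -0.008367·28.6438 = -0.0849  (Chevron)
Σw_i=1.0000  μᵀw=0.1230
σ²=wᵀΣw=λ₁·μ_p+λ₂ = 0.210860·0.123 + -0.008367 = 0.017569 ≈ 0.0176


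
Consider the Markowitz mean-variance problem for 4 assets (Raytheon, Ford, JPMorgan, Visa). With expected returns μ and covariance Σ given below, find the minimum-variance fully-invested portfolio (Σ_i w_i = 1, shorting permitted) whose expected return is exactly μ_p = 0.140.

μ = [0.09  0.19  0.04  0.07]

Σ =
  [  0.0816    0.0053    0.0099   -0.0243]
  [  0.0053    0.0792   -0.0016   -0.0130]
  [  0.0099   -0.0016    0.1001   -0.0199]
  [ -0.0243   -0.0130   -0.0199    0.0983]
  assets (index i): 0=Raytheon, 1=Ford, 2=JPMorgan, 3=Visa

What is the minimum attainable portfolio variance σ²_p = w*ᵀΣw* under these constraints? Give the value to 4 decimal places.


g=Σ⁻¹μ = [1.3084  2.5697  0.6092  1.4987]
h=Σ⁻¹𝟙 = [15.2726  14.8782  12.3797  18.4221]
a=μᵀg=0.735290  b=𝟙ᵀg=5.986123  c=𝟙ᵀh=60.952598  D=ac−b²=8.984150
λ₁=(c·0.140−b)/D = (60.952598·0.140−5.986123)/8.984150 = 0.283526
λ₂=(a−b·0.140)/D = (0.735290−5.986123·0.140)/8.984150 = -0.011439
w* = 0.283526·g + -0.011439·h:
  w_0 = 0.283526·1.3084 + -0.011439·15.2726 = 0.1963  (Raytheon)
  w_1 = 0.283526·2.5697 + -0.011439·14.8782 = 0.5584  (Ford)
  w_2 = 0.283526·0.6092 + -0.011439·12.3797 = 0.0311  (JPMorgan)
  w_3 = 0.283526·1.4987 + -0.011439·18.4221 = 0.2142  (Visa)
Σw_i=1.0000  μᵀw=0.1400
σ²=wᵀΣw=λ₁·μ_p+λ₂ = 0.283526·0.140 + -0.011439 = 0.028255 ≈ 0.0283

0.0283


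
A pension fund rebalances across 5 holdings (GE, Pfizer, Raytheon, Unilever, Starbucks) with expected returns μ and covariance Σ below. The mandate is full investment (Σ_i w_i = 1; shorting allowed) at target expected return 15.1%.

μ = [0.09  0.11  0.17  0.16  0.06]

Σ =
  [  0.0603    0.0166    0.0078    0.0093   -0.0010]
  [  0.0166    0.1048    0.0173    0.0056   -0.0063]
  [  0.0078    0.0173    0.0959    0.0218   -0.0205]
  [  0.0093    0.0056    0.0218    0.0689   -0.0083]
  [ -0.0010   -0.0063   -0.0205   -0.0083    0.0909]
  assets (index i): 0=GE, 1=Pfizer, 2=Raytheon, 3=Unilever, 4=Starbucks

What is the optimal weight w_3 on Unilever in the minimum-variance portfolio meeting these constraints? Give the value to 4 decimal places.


0.4703

x=Σ⁻¹μ = [0.8642  0.6516  1.4222  1.8477  1.2042]
y=Σ⁻¹𝟙 = [12.1687  6.4306  8.8276  11.3149  14.6046]
a=μᵀx=0.759113  b=𝟙ᵀx=5.989901  c=𝟙ᵀy=53.346421  D=ac−b²=4.617077
λ₁=(c·0.151−b)/D = (53.346421·0.151−5.989901)/4.617077 = 0.447341
λ₂=(a−b·0.151)/D = (0.759113−5.989901·0.151)/4.617077 = -0.031483
w* = 0.447341·x + -0.031483·y:
  w_0 = 0.447341·0.8642 + -0.031483·12.1687 = 0.0035  (GE)
  w_1 = 0.447341·0.6516 + -0.031483·6.4306 = 0.0890  (Pfizer)
  w_2 = 0.447341·1.4222 + -0.031483·8.8276 = 0.3583  (Raytheon)
  w_3 = 0.447341·1.8477 + -0.031483·11.3149 = 0.4703  (Unilever)
  w_4 = 0.447341·1.2042 + -0.031483·14.6046 = 0.0789  (Starbucks)
Σw_i=1.0000  μᵀw=0.1510
σ²=wᵀΣw=λ₁·μ_p+λ₂ = 0.447341·0.151 + -0.031483 = 0.036065 ≈ 0.0361


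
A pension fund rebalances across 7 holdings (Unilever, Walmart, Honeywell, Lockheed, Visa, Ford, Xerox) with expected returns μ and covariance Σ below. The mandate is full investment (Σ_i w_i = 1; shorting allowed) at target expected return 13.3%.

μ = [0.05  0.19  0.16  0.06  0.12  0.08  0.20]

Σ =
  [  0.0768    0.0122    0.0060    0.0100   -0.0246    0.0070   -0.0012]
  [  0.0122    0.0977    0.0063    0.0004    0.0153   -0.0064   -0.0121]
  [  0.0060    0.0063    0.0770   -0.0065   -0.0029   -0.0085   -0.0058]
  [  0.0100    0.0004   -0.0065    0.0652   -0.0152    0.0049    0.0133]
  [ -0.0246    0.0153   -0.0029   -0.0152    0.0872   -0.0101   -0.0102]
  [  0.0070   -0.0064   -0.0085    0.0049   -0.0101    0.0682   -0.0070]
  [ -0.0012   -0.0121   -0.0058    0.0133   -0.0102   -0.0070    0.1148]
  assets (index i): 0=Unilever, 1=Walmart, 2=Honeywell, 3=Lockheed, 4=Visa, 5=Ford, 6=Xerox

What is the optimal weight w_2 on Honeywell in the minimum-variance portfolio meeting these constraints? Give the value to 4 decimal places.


p=Σ⁻¹μ = [0.5232  1.8278  2.4336  0.9106  1.9437  2.0481  2.2553]
q=Σ⁻¹𝟙 = [13.7663  6.7779  16.4799  15.9362  21.0567  19.1029  11.5911]
a=μᵀp=1.665622  b=𝟙ᵀp=11.942325  c=𝟙ᵀq=104.710952  D=ac−b²=31.789728
λ₁=(c·0.133−b)/D = (104.710952·0.133−11.942325)/31.789728 = 0.062417
λ₂=(a−b·0.133)/D = (1.665622−11.942325·0.133)/31.789728 = 0.002431
w* = 0.062417·p + 0.002431·q:
  w_0 = 0.062417·0.5232 + 0.002431·13.7663 = 0.0661  (Unilever)
  w_1 = 0.062417·1.8278 + 0.002431·6.7779 = 0.1306  (Walmart)
  w_2 = 0.062417·2.4336 + 0.002431·16.4799 = 0.1920  (Honeywell)
  w_3 = 0.062417·0.9106 + 0.002431·15.9362 = 0.0956  (Lockheed)
  w_4 = 0.062417·1.9437 + 0.002431·21.0567 = 0.1725  (Visa)
  w_5 = 0.062417·2.0481 + 0.002431·19.1029 = 0.1743  (Ford)
  w_6 = 0.062417·2.2553 + 0.002431·11.5911 = 0.1690  (Xerox)
Σw_i=1.0000  μᵀw=0.1330
σ²=wᵀΣw=λ₁·μ_p+λ₂ = 0.062417·0.133 + 0.002431 = 0.010733 ≈ 0.0107

0.1920


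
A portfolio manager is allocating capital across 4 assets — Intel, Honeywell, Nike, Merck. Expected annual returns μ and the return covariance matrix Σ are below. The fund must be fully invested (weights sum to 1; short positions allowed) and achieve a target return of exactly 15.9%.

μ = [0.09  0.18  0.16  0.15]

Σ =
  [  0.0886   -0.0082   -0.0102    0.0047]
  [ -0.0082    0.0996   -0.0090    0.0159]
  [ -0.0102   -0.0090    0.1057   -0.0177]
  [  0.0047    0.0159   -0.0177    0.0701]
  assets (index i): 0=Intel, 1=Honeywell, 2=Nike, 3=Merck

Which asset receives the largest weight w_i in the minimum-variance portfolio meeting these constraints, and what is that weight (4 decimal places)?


Nike (0.3219)

g=Σ⁻¹μ = [1.3105  1.7593  2.1580  2.1978]
h=Σ⁻¹𝟙 = [13.0539  10.0432  14.0296  14.6545]
a=μᵀg=1.109560  b=𝟙ᵀg=7.425538  c=𝟙ᵀh=51.781220  D=ac−b²=2.315775
λ₁=(c·0.159−b)/D = (51.781220·0.159−7.425538)/2.315775 = 0.348771
λ₂=(a−b·0.159)/D = (1.109560−7.425538·0.159)/2.315775 = -0.030703
w* = 0.348771·g + -0.030703·h:
  w_0 = 0.348771·1.3105 + -0.030703·13.0539 = 0.0563  (Intel)
  w_1 = 0.348771·1.7593 + -0.030703·10.0432 = 0.3052  (Honeywell)
  w_2 = 0.348771·2.1580 + -0.030703·14.0296 = 0.3219  (Nike)
  w_3 = 0.348771·2.1978 + -0.030703·14.6545 = 0.3166  (Merck)
Σw_i=1.0000  μᵀw=0.1590
σ²=wᵀΣw=λ₁·μ_p+λ₂ = 0.348771·0.159 + -0.030703 = 0.024752 ≈ 0.0248


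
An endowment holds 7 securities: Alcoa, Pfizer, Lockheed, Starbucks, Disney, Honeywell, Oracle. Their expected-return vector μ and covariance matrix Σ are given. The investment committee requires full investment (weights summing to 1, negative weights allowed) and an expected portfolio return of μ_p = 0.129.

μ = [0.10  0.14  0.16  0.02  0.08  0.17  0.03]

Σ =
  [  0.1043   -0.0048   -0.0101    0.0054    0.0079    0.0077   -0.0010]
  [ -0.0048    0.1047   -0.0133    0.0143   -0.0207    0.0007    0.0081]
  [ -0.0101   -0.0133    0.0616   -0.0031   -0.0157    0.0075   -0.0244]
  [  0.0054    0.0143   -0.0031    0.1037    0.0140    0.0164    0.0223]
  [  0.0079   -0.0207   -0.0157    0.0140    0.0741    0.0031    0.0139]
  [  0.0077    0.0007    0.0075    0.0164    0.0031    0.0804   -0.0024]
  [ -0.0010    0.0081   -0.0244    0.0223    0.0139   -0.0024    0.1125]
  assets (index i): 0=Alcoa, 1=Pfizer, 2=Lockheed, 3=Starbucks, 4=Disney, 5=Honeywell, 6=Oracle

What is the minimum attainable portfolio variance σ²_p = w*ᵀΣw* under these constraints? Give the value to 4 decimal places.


x=Σ⁻¹μ = [1.2052  2.4188  4.0304  -0.8700  2.4067  1.7132  0.8890]
y=Σ⁻¹𝟙 = [11.2739  16.9978  30.8740  1.0637  20.8408  7.6629  11.8391]
a=μᵀx=1.597066  b=𝟙ᵀx=11.793327  c=𝟙ᵀy=100.552204  D=ac−b²=21.505979
λ₁=(c·0.129−b)/D = (100.552204·0.129−11.793327)/21.505979 = 0.054771
λ₂=(a−b·0.129)/D = (1.597066−11.793327·0.129)/21.505979 = 0.003521
w* = 0.054771·x + 0.003521·y:
  w_0 = 0.054771·1.2052 + 0.003521·11.2739 = 0.1057  (Alcoa)
  w_1 = 0.054771·2.4188 + 0.003521·16.9978 = 0.1923  (Pfizer)
  w_2 = 0.054771·4.0304 + 0.003521·30.8740 = 0.3295  (Lockheed)
  w_3 = 0.054771·-0.8700 + 0.003521·1.0637 = -0.0439  (Starbucks)
  w_4 = 0.054771·2.4067 + 0.003521·20.8408 = 0.2052  (Disney)
  w_5 = 0.054771·1.7132 + 0.003521·7.6629 = 0.1208  (Honeywell)
  w_6 = 0.054771·0.8890 + 0.003521·11.8391 = 0.0904  (Oracle)
Σw_i=1.0000  μᵀw=0.1290
σ²=wᵀΣw=λ₁·μ_p+λ₂ = 0.054771·0.129 + 0.003521 = 0.010587 ≈ 0.0106

0.0106


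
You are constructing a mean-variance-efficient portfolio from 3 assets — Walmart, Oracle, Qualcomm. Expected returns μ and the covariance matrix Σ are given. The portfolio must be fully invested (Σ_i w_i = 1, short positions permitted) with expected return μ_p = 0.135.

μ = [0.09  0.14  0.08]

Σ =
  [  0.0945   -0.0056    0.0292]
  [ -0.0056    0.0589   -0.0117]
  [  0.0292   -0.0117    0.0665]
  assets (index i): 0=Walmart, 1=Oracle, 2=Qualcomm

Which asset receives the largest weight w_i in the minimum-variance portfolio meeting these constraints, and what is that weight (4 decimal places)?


x=Σ⁻¹μ = [0.6872  2.7162  1.3792]
y=Σ⁻¹𝟙 = [6.9847  20.7449  15.6205]
a=μᵀx=0.552448  b=𝟙ᵀx=4.782545  c=𝟙ᵀy=43.350064  D=ac−b²=1.075903
λ₁=(c·0.135−b)/D = (43.350064·0.135−4.782545)/1.075903 = 0.994247
λ₂=(a−b·0.135)/D = (0.552448−4.782545·0.135)/1.075903 = -0.086621
w* = 0.994247·x + -0.086621·y:
  w_0 = 0.994247·0.6872 + -0.086621·6.9847 = 0.0782  (Walmart)
  w_1 = 0.994247·2.7162 + -0.086621·20.7449 = 0.9036  (Oracle)
  w_2 = 0.994247·1.3792 + -0.086621·15.6205 = 0.0182  (Qualcomm)
Σw_i=1.0000  μᵀw=0.1350
σ²=wᵀΣw=λ₁·μ_p+λ₂ = 0.994247·0.135 + -0.086621 = 0.047602 ≈ 0.0476

Oracle (0.9036)


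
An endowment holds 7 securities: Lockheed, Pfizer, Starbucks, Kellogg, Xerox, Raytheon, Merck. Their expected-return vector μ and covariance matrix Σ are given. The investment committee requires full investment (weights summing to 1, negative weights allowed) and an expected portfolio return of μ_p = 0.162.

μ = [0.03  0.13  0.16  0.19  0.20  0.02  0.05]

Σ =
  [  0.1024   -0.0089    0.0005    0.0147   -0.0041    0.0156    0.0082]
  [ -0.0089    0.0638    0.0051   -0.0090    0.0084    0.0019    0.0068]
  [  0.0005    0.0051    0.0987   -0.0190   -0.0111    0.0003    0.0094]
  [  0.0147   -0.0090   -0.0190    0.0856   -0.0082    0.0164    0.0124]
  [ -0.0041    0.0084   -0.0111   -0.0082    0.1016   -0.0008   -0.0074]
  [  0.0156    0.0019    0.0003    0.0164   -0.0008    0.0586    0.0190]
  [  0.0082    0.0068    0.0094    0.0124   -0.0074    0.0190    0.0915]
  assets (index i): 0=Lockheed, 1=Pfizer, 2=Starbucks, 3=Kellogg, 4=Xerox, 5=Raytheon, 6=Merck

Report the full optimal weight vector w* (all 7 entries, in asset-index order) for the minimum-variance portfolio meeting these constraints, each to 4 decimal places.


u=Σ⁻¹μ = [0.1825  2.0463  2.4106  3.2900  2.3313  -0.6795  0.0142]
v=Σ⁻¹𝟙 = [7.7723  15.2715  12.7067  13.4117  11.8021  9.2172  5.0151]
a=μᵀu=1.735653  b=𝟙ᵀu=9.595281  c=𝟙ᵀv=75.196615  D=ac−b²=38.445809
λ₁=(c·0.162−b)/D = (75.196615·0.162−9.595281)/38.445809 = 0.067278
λ₂=(a−b·0.162)/D = (1.735653−9.595281·0.162)/38.445809 = 0.004714
w* = 0.067278·u + 0.004714·v:
  w_0 = 0.067278·0.1825 + 0.004714·7.7723 = 0.0489  (Lockheed)
  w_1 = 0.067278·2.0463 + 0.004714·15.2715 = 0.2097  (Pfizer)
  w_2 = 0.067278·2.4106 + 0.004714·12.7067 = 0.2221  (Starbucks)
  w_3 = 0.067278·3.2900 + 0.004714·13.4117 = 0.2846  (Kellogg)
  w_4 = 0.067278·2.3313 + 0.004714·11.8021 = 0.2125  (Xerox)
  w_5 = 0.067278·-0.6795 + 0.004714·9.2172 = -0.0023  (Raytheon)
  w_6 = 0.067278·0.0142 + 0.004714·5.0151 = 0.0246  (Merck)
Σw_i=1.0000  μᵀw=0.1620
σ²=wᵀΣw=λ₁·μ_p+λ₂ = 0.067278·0.162 + 0.004714 = 0.015613 ≈ 0.0156

0.0489  0.2097  0.2221  0.2846  0.2125  -0.0023  0.0246


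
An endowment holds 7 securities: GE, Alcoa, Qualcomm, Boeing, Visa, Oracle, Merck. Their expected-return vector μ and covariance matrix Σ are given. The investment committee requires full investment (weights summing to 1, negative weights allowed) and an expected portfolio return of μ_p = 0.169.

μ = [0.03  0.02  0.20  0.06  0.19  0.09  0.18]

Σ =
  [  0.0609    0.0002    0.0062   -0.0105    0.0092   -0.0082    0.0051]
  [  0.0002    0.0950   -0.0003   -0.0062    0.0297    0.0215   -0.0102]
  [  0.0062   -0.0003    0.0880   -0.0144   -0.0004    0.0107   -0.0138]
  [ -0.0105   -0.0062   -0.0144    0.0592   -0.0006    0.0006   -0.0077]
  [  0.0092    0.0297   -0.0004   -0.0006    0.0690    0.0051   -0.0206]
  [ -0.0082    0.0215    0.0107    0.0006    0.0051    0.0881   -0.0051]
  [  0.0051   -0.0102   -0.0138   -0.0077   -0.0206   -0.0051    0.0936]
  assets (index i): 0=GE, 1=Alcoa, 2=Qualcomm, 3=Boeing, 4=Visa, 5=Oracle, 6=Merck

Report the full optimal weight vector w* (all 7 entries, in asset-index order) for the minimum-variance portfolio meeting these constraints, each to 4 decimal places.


-0.0044  -0.0454  0.2383  0.1770  0.3087  0.0615  0.2643

p=Σ⁻¹μ = [-0.2624  -0.7238  3.1039  2.1271  4.1074  0.7434  3.4356]
q=Σ⁻¹𝟙 = [16.9047  7.8719  16.5881  27.2620  14.1613  9.0782  18.9202]
a=μᵀp=2.191770  b=𝟙ᵀp=12.531252  c=𝟙ᵀq=110.786470  D=ac−b²=85.786120
λ₁=(c·0.169−b)/D = (110.786470·0.169−12.531252)/85.786120 = 0.072176
λ₂=(a−b·0.169)/D = (2.191770−12.531252·0.169)/85.786120 = 0.000862
w* = 0.072176·p + 0.000862·q:
  w_0 = 0.072176·-0.2624 + 0.000862·16.9047 = -0.0044  (GE)
  w_1 = 0.072176·-0.7238 + 0.000862·7.8719 = -0.0454  (Alcoa)
  w_2 = 0.072176·3.1039 + 0.000862·16.5881 = 0.2383  (Qualcomm)
  w_3 = 0.072176·2.1271 + 0.000862·27.2620 = 0.1770  (Boeing)
  w_4 = 0.072176·4.1074 + 0.000862·14.1613 = 0.3087  (Visa)
  w_5 = 0.072176·0.7434 + 0.000862·9.0782 = 0.0615  (Oracle)
  w_6 = 0.072176·3.4356 + 0.000862·18.9202 = 0.2643  (Merck)
Σw_i=1.0000  μᵀw=0.1690
σ²=wᵀΣw=λ₁·μ_p+λ₂ = 0.072176·0.169 + 0.000862 = 0.013060 ≈ 0.0131


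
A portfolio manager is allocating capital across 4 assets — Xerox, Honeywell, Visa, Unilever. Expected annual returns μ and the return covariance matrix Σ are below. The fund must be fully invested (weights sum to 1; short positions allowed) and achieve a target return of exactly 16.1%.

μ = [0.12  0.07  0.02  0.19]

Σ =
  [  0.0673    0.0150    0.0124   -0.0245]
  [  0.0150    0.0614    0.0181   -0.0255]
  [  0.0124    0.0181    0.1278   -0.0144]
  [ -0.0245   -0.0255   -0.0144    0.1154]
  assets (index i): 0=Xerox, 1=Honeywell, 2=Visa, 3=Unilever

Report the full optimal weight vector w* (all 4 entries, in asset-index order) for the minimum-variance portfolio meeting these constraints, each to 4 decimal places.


0.4656  0.1660  -0.1383  0.5067

g=Σ⁻¹μ = [2.3358  1.6112  -0.0171  2.4962]
h=Σ⁻¹𝟙 = [15.9482  17.6403  5.6556  16.6551]
a=μᵀg=0.867029  b=𝟙ᵀg=6.426195  c=𝟙ᵀh=55.899271  D=ac−b²=7.170298
λ₁=(c·0.161−b)/D = (55.899271·0.161−6.426195)/7.170298 = 0.358923
λ₂=(a−b·0.161)/D = (0.867029−6.426195·0.161)/7.170298 = -0.023373
w* = 0.358923·g + -0.023373·h:
  w_0 = 0.358923·2.3358 + -0.023373·15.9482 = 0.4656  (Xerox)
  w_1 = 0.358923·1.6112 + -0.023373·17.6403 = 0.1660  (Honeywell)
  w_2 = 0.358923·-0.0171 + -0.023373·5.6556 = -0.1383  (Visa)
  w_3 = 0.358923·2.4962 + -0.023373·16.6551 = 0.5067  (Unilever)
Σw_i=1.0000  μᵀw=0.1610
σ²=wᵀΣw=λ₁·μ_p+λ₂ = 0.358923·0.161 + -0.023373 = 0.034414 ≈ 0.0344


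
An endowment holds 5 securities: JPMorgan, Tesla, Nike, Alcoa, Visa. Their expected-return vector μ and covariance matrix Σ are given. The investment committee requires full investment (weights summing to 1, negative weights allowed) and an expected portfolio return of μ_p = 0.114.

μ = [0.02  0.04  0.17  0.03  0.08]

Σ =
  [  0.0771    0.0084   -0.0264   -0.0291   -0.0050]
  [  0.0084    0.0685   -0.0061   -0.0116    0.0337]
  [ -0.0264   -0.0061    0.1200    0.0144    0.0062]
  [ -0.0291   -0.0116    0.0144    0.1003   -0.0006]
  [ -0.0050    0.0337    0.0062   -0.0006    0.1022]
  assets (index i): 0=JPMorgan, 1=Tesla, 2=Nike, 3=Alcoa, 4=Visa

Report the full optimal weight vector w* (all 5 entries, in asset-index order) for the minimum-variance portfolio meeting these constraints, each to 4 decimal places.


0.1960  0.0434  0.5400  0.0221  0.1986

u=Σ⁻¹μ = [0.9432  0.3726  1.5640  0.3950  0.6135]
v=Σ⁻¹𝟙 = [22.0647  12.6795  11.5726  16.2130  6.0763]
a=μᵀu=0.360581  b=𝟙ᵀu=3.888316  c=𝟙ᵀv=68.606203  D=ac−b²=9.619090
λ₁=(c·0.114−b)/D = (68.606203·0.114−3.888316)/9.619090 = 0.408853
λ₂=(a−b·0.114)/D = (0.360581−3.888316·0.114)/9.619090 = -0.008596
w* = 0.408853·u + -0.008596·v:
  w_0 = 0.408853·0.9432 + -0.008596·22.0647 = 0.1960  (JPMorgan)
  w_1 = 0.408853·0.3726 + -0.008596·12.6795 = 0.0434  (Tesla)
  w_2 = 0.408853·1.5640 + -0.008596·11.5726 = 0.5400  (Nike)
  w_3 = 0.408853·0.3950 + -0.008596·16.2130 = 0.0221  (Alcoa)
  w_4 = 0.408853·0.6135 + -0.008596·6.0763 = 0.1986  (Visa)
Σw_i=1.0000  μᵀw=0.1140
σ²=wᵀΣw=λ₁·μ_p+λ₂ = 0.408853·0.114 + -0.008596 = 0.038013 ≈ 0.0380


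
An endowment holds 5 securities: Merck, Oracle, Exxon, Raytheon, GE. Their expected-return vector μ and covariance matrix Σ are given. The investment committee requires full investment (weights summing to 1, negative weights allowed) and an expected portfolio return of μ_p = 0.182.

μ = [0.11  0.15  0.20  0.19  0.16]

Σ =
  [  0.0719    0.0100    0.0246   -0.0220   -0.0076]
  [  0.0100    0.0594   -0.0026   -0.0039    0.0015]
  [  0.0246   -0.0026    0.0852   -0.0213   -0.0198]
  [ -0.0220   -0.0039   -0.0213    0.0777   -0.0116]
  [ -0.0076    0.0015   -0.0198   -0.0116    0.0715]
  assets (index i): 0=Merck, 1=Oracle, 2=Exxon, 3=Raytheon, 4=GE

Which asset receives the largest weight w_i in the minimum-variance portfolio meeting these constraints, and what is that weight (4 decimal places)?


Exxon (0.3278)

g=Σ⁻¹μ = [1.6758  2.6335  4.1493  4.8304  4.2933]
h=Σ⁻¹𝟙 = [15.7653  16.2448  20.4918  27.5688  25.4683]
a=μᵀg=3.013920  b=𝟙ᵀg=17.582273  c=𝟙ᵀh=105.539079  D=ac−b²=8.950023
λ₁=(c·0.182−b)/D = (105.539079·0.182−17.582273)/8.950023 = 0.181658
λ₂=(a−b·0.182)/D = (3.013920−17.582273·0.182)/8.950023 = -0.020788
w* = 0.181658·g + -0.020788·h:
  w_0 = 0.181658·1.6758 + -0.020788·15.7653 = -0.0233  (Merck)
  w_1 = 0.181658·2.6335 + -0.020788·16.2448 = 0.1407  (Oracle)
  w_2 = 0.181658·4.1493 + -0.020788·20.4918 = 0.3278  (Exxon)
  w_3 = 0.181658·4.8304 + -0.020788·27.5688 = 0.3044  (Raytheon)
  w_4 = 0.181658·4.2933 + -0.020788·25.4683 = 0.2505  (GE)
Σw_i=1.0000  μᵀw=0.1820
σ²=wᵀΣw=λ₁·μ_p+λ₂ = 0.181658·0.182 + -0.020788 = 0.012274 ≈ 0.0123


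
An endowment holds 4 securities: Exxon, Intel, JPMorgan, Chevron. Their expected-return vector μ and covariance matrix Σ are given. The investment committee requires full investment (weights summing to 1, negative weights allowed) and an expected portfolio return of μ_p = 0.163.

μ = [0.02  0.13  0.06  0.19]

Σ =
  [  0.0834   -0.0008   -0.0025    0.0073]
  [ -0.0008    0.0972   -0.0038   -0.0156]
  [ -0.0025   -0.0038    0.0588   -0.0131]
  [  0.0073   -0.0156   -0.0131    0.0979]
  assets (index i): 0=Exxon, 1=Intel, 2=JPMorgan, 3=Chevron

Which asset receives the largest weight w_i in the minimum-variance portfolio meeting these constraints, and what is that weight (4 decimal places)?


Chevron (0.5542)

x=Σ⁻¹μ = [0.0935  1.7966  1.6853  2.4456]
y=Σ⁻¹𝟙 = [11.5066  13.5377  21.5794  14.4012]
a=μᵀx=0.801210  b=𝟙ᵀx=6.021028  c=𝟙ᵀy=61.024879  D=ac−b²=12.640951
λ₁=(c·0.163−b)/D = (61.024879·0.163−6.021028)/12.640951 = 0.310580
λ₂=(a−b·0.163)/D = (0.801210−6.021028·0.163)/12.640951 = -0.014257
w* = 0.310580·x + -0.014257·y:
  w_0 = 0.310580·0.0935 + -0.014257·11.5066 = -0.1350  (Exxon)
  w_1 = 0.310580·1.7966 + -0.014257·13.5377 = 0.3650  (Intel)
  w_2 = 0.310580·1.6853 + -0.014257·21.5794 = 0.2158  (JPMorgan)
  w_3 = 0.310580·2.4456 + -0.014257·14.4012 = 0.5542  (Chevron)
Σw_i=1.0000  μᵀw=0.1630
σ²=wᵀΣw=λ₁·μ_p+λ₂ = 0.310580·0.163 + -0.014257 = 0.036368 ≈ 0.0364


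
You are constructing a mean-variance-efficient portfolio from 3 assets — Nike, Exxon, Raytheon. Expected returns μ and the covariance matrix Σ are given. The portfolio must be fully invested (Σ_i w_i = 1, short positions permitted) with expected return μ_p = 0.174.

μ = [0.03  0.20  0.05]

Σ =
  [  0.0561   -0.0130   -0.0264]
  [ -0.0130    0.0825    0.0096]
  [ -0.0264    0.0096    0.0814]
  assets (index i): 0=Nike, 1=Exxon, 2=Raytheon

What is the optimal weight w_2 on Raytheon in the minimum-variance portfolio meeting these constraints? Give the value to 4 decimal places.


0.0104

g=Σ⁻¹μ = [1.5064  2.5685  0.7999]
h=Σ⁻¹𝟙 = [30.8935  14.5941  20.5833]
a=μᵀg=0.598892  b=𝟙ᵀg=4.874796  c=𝟙ᵀh=66.070938  D=ac−b²=15.805742
λ₁=(c·0.174−b)/D = (66.070938·0.174−4.874796)/15.805742 = 0.418933
λ₂=(a−b·0.174)/D = (0.598892−4.874796·0.174)/15.805742 = -0.015774
w* = 0.418933·g + -0.015774·h:
  w_0 = 0.418933·1.5064 + -0.015774·30.8935 = 0.1438  (Nike)
  w_1 = 0.418933·2.5685 + -0.015774·14.5941 = 0.8458  (Exxon)
  w_2 = 0.418933·0.7999 + -0.015774·20.5833 = 0.0104  (Raytheon)
Σw_i=1.0000  μᵀw=0.1740
σ²=wᵀΣw=λ₁·μ_p+λ₂ = 0.418933·0.174 + -0.015774 = 0.057120 ≈ 0.0571


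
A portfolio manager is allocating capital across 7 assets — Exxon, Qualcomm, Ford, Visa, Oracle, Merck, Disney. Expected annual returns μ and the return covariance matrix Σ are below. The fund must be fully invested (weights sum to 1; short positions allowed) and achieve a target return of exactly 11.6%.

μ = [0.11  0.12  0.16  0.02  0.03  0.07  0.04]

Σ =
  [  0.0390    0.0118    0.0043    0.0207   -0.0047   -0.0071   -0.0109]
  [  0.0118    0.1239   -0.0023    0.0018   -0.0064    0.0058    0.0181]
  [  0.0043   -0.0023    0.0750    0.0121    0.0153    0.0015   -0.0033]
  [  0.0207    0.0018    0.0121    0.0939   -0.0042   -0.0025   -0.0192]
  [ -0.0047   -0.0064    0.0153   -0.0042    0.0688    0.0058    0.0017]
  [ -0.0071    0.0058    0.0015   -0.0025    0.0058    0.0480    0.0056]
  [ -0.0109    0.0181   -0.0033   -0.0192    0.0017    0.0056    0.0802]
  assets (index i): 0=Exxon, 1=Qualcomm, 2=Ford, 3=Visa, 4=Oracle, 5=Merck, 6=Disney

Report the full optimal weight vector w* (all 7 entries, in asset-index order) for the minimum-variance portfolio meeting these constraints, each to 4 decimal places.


0.4265  0.0706  0.2691  -0.0793  0.0068  0.2227  0.0835

g=Σ⁻¹μ = [3.2449  0.5361  2.0425  -0.5971  0.0581  1.6969  0.6401]
h=Σ⁻¹𝟙 = [30.1382  2.5331  8.0653  7.4219  13.2637  21.6140  16.3116]
a=μᵀg=0.882252  b=𝟙ᵀg=7.621417  c=𝟙ᵀh=99.347756  D=ac−b²=29.563761
λ₁=(c·0.116−b)/D = (99.347756·0.116−7.621417)/29.563761 = 0.132017
λ₂=(a−b·0.116)/D = (0.882252−7.621417·0.116)/29.563761 = -0.000062
w* = 0.132017·g + -0.000062·h:
  w_0 = 0.132017·3.2449 + -0.000062·30.1382 = 0.4265  (Exxon)
  w_1 = 0.132017·0.5361 + -0.000062·2.5331 = 0.0706  (Qualcomm)
  w_2 = 0.132017·2.0425 + -0.000062·8.0653 = 0.2691  (Ford)
  w_3 = 0.132017·-0.5971 + -0.000062·7.4219 = -0.0793  (Visa)
  w_4 = 0.132017·0.0581 + -0.000062·13.2637 = 0.0068  (Oracle)
  w_5 = 0.132017·1.6969 + -0.000062·21.6140 = 0.2227  (Merck)
  w_6 = 0.132017·0.6401 + -0.000062·16.3116 = 0.0835  (Disney)
Σw_i=1.0000  μᵀw=0.1160
σ²=wᵀΣw=λ₁·μ_p+λ₂ = 0.132017·0.116 + -0.000062 = 0.015252 ≈ 0.0153


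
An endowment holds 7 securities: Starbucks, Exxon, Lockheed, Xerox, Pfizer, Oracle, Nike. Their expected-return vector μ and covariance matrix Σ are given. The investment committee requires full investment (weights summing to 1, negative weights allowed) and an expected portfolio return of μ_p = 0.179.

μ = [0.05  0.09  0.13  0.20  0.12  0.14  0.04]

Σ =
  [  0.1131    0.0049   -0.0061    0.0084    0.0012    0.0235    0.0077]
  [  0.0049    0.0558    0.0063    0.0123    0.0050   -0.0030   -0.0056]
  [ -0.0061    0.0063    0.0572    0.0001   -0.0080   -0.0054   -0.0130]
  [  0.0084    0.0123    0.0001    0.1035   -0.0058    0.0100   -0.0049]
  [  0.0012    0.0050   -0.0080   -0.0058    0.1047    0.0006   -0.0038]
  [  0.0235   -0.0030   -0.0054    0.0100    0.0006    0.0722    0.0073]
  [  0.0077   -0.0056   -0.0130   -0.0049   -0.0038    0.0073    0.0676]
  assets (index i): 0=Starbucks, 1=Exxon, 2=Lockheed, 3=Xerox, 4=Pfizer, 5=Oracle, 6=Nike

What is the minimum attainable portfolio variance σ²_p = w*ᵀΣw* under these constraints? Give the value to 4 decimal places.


0.0347

p=Σ⁻¹μ = [-0.0610  1.0017  2.8082  1.7785  1.4464  1.8274  1.2346]
q=Σ⁻¹𝟙 = [5.0451  14.6128  23.6493  7.9978  11.7058  11.3583  19.9879]
a=μᵀp=1.286657  b=𝟙ᵀp=10.035752  c=𝟙ᵀq=94.357019  D=ac−b²=20.688750
λ₁=(c·0.179−b)/D = (94.357019·0.179−10.035752)/20.688750 = 0.331299
λ₂=(a−b·0.179)/D = (1.286657−10.035752·0.179)/20.688750 = -0.024639
w* = 0.331299·p + -0.024639·q:
  w_0 = 0.331299·-0.0610 + -0.024639·5.0451 = -0.1445  (Starbucks)
  w_1 = 0.331299·1.0017 + -0.024639·14.6128 = -0.0282  (Exxon)
  w_2 = 0.331299·2.8082 + -0.024639·23.6493 = 0.3477  (Lockheed)
  w_3 = 0.331299·1.7785 + -0.024639·7.9978 = 0.3922  (Xerox)
  w_4 = 0.331299·1.4464 + -0.024639·11.7058 = 0.1908  (Pfizer)
  w_5 = 0.331299·1.8274 + -0.024639·11.3583 = 0.3256  (Oracle)
  w_6 = 0.331299·1.2346 + -0.024639·19.9879 = -0.0835  (Nike)
Σw_i=1.0000  μᵀw=0.1790
σ²=wᵀΣw=λ₁·μ_p+λ₂ = 0.331299·0.179 + -0.024639 = 0.034664 ≈ 0.0347


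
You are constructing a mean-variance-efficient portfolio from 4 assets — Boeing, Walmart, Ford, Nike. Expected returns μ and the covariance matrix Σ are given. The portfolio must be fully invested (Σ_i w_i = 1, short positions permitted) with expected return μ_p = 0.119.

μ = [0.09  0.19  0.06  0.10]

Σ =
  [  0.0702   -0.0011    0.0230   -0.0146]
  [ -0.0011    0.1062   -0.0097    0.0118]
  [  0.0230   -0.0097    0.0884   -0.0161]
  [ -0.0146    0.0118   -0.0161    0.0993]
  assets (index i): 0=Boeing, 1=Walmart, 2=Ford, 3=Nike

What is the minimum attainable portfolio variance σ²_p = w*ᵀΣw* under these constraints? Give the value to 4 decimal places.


u=Σ⁻¹μ = [1.2996  1.7463  0.7343  1.1097]
v=Σ⁻¹𝟙 = [13.3865  9.1562  11.1579  12.7597]
a=μᵀu=0.603791  b=𝟙ᵀu=4.889916  c=𝟙ᵀv=46.460358  D=ac−b²=4.141057
λ₁=(c·0.119−b)/D = (46.460358·0.119−4.889916)/4.141057 = 0.154276
λ₂=(a−b·0.119)/D = (0.603791−4.889916·0.119)/4.141057 = 0.005286
w* = 0.154276·u + 0.005286·v:
  w_0 = 0.154276·1.2996 + 0.005286·13.3865 = 0.2713  (Boeing)
  w_1 = 0.154276·1.7463 + 0.005286·9.1562 = 0.3178  (Walmart)
  w_2 = 0.154276·0.7343 + 0.005286·11.1579 = 0.1723  (Ford)
  w_3 = 0.154276·1.1097 + 0.005286·12.7597 = 0.2386  (Nike)
Σw_i=1.0000  μᵀw=0.1190
σ²=wᵀΣw=λ₁·μ_p+λ₂ = 0.154276·0.119 + 0.005286 = 0.023645 ≈ 0.0236

0.0236


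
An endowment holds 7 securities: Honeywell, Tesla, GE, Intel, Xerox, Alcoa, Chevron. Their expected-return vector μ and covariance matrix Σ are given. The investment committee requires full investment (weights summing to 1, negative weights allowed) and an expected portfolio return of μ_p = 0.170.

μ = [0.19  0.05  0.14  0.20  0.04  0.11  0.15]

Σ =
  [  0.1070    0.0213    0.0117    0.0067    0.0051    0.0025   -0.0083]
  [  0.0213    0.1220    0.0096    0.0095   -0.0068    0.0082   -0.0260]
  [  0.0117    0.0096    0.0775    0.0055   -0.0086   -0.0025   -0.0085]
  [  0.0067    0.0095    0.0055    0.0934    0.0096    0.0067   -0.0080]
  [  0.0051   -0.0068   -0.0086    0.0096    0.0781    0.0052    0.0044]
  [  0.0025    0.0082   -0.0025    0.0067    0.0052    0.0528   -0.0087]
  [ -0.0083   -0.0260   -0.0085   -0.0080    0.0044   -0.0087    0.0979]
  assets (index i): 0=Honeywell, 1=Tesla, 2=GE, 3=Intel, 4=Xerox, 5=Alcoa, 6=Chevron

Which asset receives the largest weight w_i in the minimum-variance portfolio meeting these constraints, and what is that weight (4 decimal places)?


Intel (0.2538)

g=Σ⁻¹μ = [1.5432  0.1842  1.7384  1.9314  0.1124  2.1717  2.2086]
h=Σ⁻¹𝟙 = [5.9384  8.2546  14.0872  7.4422  11.6412  18.5671  15.8682]
a=μᵀg=1.506749  b=𝟙ᵀg=9.889943  c=𝟙ᵀh=81.798932  D=ac−b²=25.439452
λ₁=(c·0.170−b)/D = (81.798932·0.170−9.889943)/25.439452 = 0.157860
λ₂=(a−b·0.170)/D = (1.506749−9.889943·0.170)/25.439452 = -0.006861
w* = 0.157860·g + -0.006861·h:
  w_0 = 0.157860·1.5432 + -0.006861·5.9384 = 0.2029  (Honeywell)
  w_1 = 0.157860·0.1842 + -0.006861·8.2546 = -0.0276  (Tesla)
  w_2 = 0.157860·1.7384 + -0.006861·14.0872 = 0.1778  (GE)
  w_3 = 0.157860·1.9314 + -0.006861·7.4422 = 0.2538  (Intel)
  w_4 = 0.157860·0.1124 + -0.006861·11.6412 = -0.0621  (Xerox)
  w_5 = 0.157860·2.1717 + -0.006861·18.5671 = 0.2154  (Alcoa)
  w_6 = 0.157860·2.2086 + -0.006861·15.8682 = 0.2398  (Chevron)
Σw_i=1.0000  μᵀw=0.1700
σ²=wᵀΣw=λ₁·μ_p+λ₂ = 0.157860·0.170 + -0.006861 = 0.019975 ≈ 0.0200


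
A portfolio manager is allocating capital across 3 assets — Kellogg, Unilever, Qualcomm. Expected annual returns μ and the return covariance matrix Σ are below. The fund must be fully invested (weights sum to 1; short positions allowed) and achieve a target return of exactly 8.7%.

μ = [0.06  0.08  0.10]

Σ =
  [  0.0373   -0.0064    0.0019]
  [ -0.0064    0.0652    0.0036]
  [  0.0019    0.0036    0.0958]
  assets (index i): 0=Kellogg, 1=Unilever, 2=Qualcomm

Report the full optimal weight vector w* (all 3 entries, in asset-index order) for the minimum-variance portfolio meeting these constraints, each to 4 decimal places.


0.1343  0.3815  0.4843

p=Σ⁻¹μ = [1.7914  1.3500  0.9576]
q=Σ⁻¹𝟙 = [29.3809  17.7140  9.1900]
a=μᵀp=0.311241  b=𝟙ᵀp=4.098981  c=𝟙ᵀq=56.284983  D=ac−b²=0.716578
λ₁=(c·0.087−b)/D = (56.284983·0.087−4.098981)/0.716578 = 1.113365
λ₂=(a−b·0.087)/D = (0.311241−4.098981·0.087)/0.716578 = -0.063315
w* = 1.113365·p + -0.063315·q:
  w_0 = 1.113365·1.7914 + -0.063315·29.3809 = 0.1343  (Kellogg)
  w_1 = 1.113365·1.3500 + -0.063315·17.7140 = 0.3815  (Unilever)
  w_2 = 1.113365·0.9576 + -0.063315·9.1900 = 0.4843  (Qualcomm)
Σw_i=1.0000  μᵀw=0.0870
σ²=wᵀΣw=λ₁·μ_p+λ₂ = 1.113365·0.087 + -0.063315 = 0.033548 ≈ 0.0335


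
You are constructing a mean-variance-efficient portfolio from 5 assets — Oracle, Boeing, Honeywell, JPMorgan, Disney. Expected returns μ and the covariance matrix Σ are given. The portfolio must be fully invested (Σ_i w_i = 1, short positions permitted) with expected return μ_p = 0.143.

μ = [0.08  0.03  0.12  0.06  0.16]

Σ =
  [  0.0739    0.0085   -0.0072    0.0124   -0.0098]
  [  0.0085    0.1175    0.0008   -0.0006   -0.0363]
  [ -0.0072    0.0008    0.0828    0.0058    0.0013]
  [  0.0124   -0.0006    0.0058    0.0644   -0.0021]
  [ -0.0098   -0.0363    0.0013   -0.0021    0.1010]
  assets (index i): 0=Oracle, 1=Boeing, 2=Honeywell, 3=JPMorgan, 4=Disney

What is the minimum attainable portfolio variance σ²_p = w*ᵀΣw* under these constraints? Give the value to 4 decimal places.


x=Σ⁻¹μ = [1.2970  0.7660  1.4801  0.6203  1.9792]
y=Σ⁻¹𝟙 = [13.2605  12.3995  11.9860  12.5243  15.7503]
a=μᵀx=0.658243  b=𝟙ᵀx=6.142648  c=𝟙ᵀy=65.920636  D=ac−b²=5.659693
λ₁=(c·0.143−b)/D = (65.920636·0.143−6.142648)/5.659693 = 0.580244
λ₂=(a−b·0.143)/D = (0.658243−6.142648·0.143)/5.659693 = -0.038899
w* = 0.580244·x + -0.038899·y:
  w_0 = 0.580244·1.2970 + -0.038899·13.2605 = 0.2368  (Oracle)
  w_1 = 0.580244·0.7660 + -0.038899·12.3995 = -0.0378  (Boeing)
  w_2 = 0.580244·1.4801 + -0.038899·11.9860 = 0.3926  (Honeywell)
  w_3 = 0.580244·0.6203 + -0.038899·12.5243 = -0.1272  (JPMorgan)
  w_4 = 0.580244·1.9792 + -0.038899·15.7503 = 0.5357  (Disney)
Σw_i=1.0000  μᵀw=0.1430
σ²=wᵀΣw=λ₁·μ_p+λ₂ = 0.580244·0.143 + -0.038899 = 0.044076 ≈ 0.0441

0.0441


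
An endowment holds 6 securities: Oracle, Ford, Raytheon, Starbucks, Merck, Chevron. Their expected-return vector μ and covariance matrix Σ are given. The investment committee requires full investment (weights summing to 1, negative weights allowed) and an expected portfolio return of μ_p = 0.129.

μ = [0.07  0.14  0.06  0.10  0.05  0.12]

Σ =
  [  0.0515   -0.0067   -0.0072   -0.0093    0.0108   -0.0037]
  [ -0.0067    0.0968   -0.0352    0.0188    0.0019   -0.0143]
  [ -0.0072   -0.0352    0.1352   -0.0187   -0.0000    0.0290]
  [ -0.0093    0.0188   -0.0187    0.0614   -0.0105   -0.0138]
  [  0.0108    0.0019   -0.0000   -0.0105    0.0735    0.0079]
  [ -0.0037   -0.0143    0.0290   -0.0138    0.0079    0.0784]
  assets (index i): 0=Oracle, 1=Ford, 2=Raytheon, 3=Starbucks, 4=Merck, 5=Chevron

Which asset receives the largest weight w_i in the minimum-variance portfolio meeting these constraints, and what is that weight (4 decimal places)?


Chevron (0.4375)

x=Σ⁻¹μ = [2.1686  1.7805  0.9052  2.2016  0.4186  1.9682]
y=Σ⁻¹𝟙 = [26.2458  13.8610  12.6433  25.2146  11.3656  15.1382]
a=μᵀx=0.932659  b=𝟙ᵀx=9.442669  c=𝟙ᵀy=104.468539  D=ac−b²=8.269548
λ₁=(c·0.129−b)/D = (104.468539·0.129−9.442669)/8.269548 = 0.487786
λ₂=(a−b·0.129)/D = (0.932659−9.442669·0.129)/8.269548 = -0.034518
w* = 0.487786·x + -0.034518·y:
  w_0 = 0.487786·2.1686 + -0.034518·26.2458 = 0.1519  (Oracle)
  w_1 = 0.487786·1.7805 + -0.034518·13.8610 = 0.3901  (Ford)
  w_2 = 0.487786·0.9052 + -0.034518·12.6433 = 0.0051  (Raytheon)
  w_3 = 0.487786·2.2016 + -0.034518·25.2146 = 0.2036  (Starbucks)
  w_4 = 0.487786·0.4186 + -0.034518·11.3656 = -0.1881  (Merck)
  w_5 = 0.487786·1.9682 + -0.034518·15.1382 = 0.4375  (Chevron)
Σw_i=1.0000  μᵀw=0.1290
σ²=wᵀΣw=λ₁·μ_p+λ₂ = 0.487786·0.129 + -0.034518 = 0.028407 ≈ 0.0284


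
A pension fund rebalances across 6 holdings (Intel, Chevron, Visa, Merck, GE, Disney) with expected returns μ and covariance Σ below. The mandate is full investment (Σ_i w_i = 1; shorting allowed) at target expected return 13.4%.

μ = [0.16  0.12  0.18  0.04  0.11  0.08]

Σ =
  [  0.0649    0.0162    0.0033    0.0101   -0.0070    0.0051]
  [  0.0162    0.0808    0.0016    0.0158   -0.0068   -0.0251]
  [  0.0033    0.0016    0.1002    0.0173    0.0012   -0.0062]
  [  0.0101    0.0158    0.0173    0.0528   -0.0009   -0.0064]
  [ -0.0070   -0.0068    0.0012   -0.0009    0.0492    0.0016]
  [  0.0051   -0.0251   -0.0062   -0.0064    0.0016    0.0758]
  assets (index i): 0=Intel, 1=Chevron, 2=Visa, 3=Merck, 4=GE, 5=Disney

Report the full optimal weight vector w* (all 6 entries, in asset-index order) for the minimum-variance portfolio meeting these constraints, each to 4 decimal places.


0.2183  0.1914  0.1867  -0.0449  0.2806  0.1679

u=Σ⁻¹μ = [2.1694  1.8398  1.8607  -0.5820  2.6918  1.5649]
v=Σ⁻¹𝟙 = [10.2182  15.5838  8.1534  12.3365  23.3457  18.8812]
a=μᵀu=1.300813  b=𝟙ᵀu=9.544562  c=𝟙ᵀv=88.518770  D=ac−b²=24.047716
λ₁=(c·0.134−b)/D = (88.518770·0.134−9.544562)/24.047716 = 0.096348
λ₂=(a−b·0.134)/D = (1.300813−9.544562·0.134)/24.047716 = 0.000908
w* = 0.096348·u + 0.000908·v:
  w_0 = 0.096348·2.1694 + 0.000908·10.2182 = 0.2183  (Intel)
  w_1 = 0.096348·1.8398 + 0.000908·15.5838 = 0.1914  (Chevron)
  w_2 = 0.096348·1.8607 + 0.000908·8.1534 = 0.1867  (Visa)
  w_3 = 0.096348·-0.5820 + 0.000908·12.3365 = -0.0449  (Merck)
  w_4 = 0.096348·2.6918 + 0.000908·23.3457 = 0.2806  (GE)
  w_5 = 0.096348·1.5649 + 0.000908·18.8812 = 0.1679  (Disney)
Σw_i=1.0000  μᵀw=0.1340
σ²=wᵀΣw=λ₁·μ_p+λ₂ = 0.096348·0.134 + 0.000908 = 0.013819 ≈ 0.0138
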